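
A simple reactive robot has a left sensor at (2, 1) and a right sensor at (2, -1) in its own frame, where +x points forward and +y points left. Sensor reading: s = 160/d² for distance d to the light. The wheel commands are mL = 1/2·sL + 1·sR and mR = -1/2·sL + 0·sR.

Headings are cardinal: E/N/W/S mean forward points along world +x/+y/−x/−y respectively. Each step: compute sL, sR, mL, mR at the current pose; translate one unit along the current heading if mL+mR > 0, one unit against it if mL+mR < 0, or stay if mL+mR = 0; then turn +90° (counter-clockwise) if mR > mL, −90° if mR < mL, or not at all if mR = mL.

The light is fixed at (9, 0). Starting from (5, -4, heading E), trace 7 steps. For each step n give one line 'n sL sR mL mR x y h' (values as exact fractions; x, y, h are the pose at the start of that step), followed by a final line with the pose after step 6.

0 160/13 160/29 4400/377 -80/13 5 -4 E
1 4 40/13 66/13 -2 6 -4 S
2 160/61 160/41 13040/2501 -80/61 6 -5 W
3 80/17 80/9 1720/153 -40/17 5 -5 N
4 160/13 160/29 4400/377 -80/13 5 -4 E
5 4 40/13 66/13 -2 6 -4 S
6 160/61 160/41 13040/2501 -80/61 6 -5 W
final 5 -5 N

n=0: pose=(5,-4,E); sL=160/13, sR=160/29; mL=4400/377, mR=-80/13; mL+mR=160/29 → advance +1; mR−mL=-6720/377 → turn -1·90°
n=1: pose=(6,-4,S); sL=4, sR=40/13; mL=66/13, mR=-2; mL+mR=40/13 → advance +1; mR−mL=-92/13 → turn -1·90°
n=2: pose=(6,-5,W); sL=160/61, sR=160/41; mL=13040/2501, mR=-80/61; mL+mR=160/41 → advance +1; mR−mL=-16320/2501 → turn -1·90°
n=3: pose=(5,-5,N); sL=80/17, sR=80/9; mL=1720/153, mR=-40/17; mL+mR=80/9 → advance +1; mR−mL=-2080/153 → turn -1·90°
n=4: pose=(5,-4,E); sL=160/13, sR=160/29; mL=4400/377, mR=-80/13; mL+mR=160/29 → advance +1; mR−mL=-6720/377 → turn -1·90°
n=5: pose=(6,-4,S); sL=4, sR=40/13; mL=66/13, mR=-2; mL+mR=40/13 → advance +1; mR−mL=-92/13 → turn -1·90°
n=6: pose=(6,-5,W); sL=160/61, sR=160/41; mL=13040/2501, mR=-80/61; mL+mR=160/41 → advance +1; mR−mL=-16320/2501 → turn -1·90°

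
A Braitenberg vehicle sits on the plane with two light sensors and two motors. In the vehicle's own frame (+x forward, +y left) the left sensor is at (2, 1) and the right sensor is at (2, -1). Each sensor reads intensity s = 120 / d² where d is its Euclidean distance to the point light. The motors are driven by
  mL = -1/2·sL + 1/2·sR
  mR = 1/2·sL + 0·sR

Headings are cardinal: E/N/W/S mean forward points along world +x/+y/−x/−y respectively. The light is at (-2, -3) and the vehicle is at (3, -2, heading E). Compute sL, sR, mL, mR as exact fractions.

left sensor world pos  = (5, -1); dL² = 53
right sensor world pos = (5, -3); dR² = 49
sL = 120/53 = 120/53
sR = 120/49 = 120/49
mL = -1/2·sL + 1/2·sR = 240/2597
mR = 1/2·sL + 0·sR = 60/53

120/53 120/49 240/2597 60/53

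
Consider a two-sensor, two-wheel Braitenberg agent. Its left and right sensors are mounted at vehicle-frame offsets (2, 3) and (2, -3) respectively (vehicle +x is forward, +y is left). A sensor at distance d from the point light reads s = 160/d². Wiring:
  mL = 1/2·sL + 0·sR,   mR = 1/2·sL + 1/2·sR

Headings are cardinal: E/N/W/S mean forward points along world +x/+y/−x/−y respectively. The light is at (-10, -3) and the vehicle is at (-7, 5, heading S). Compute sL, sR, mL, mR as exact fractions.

left sensor world pos  = (-4, 3); dL² = 72
right sensor world pos = (-10, 3); dR² = 36
sL = 160/72 = 20/9
sR = 160/36 = 40/9
mL = 1/2·sL + 0·sR = 10/9
mR = 1/2·sL + 1/2·sR = 10/3

20/9 40/9 10/9 10/3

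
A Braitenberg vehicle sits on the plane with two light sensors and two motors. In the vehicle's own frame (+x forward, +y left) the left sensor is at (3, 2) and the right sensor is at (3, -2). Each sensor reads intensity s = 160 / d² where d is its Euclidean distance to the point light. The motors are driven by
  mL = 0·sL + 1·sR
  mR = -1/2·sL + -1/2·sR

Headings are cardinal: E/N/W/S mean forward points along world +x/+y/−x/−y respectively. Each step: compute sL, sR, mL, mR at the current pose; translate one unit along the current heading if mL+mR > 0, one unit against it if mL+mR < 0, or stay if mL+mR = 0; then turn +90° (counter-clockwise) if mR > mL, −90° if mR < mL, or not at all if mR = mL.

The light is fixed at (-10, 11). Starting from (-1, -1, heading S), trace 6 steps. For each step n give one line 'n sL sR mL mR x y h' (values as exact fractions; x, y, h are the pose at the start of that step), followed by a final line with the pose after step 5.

0 80/173 80/137 80/137 -12400/23701 -1 -1 S
1 160/261 160/157 160/157 -33440/40977 -1 -2 W
2 20/17 4/5 4/5 -84/85 -2 -2 N
3 32/53 160/377 160/377 -10272/19981 -2 -3 E
4 16/37 80/157 80/157 -2736/5809 -3 -3 S
5 32/61 32/37 32/37 -1568/2257 -3 -4 W
final -4 -4 N

n=0: pose=(-1,-1,S); sL=80/173, sR=80/137; mL=80/137, mR=-12400/23701; mL+mR=1440/23701 → advance +1; mR−mL=-26240/23701 → turn -1·90°
n=1: pose=(-1,-2,W); sL=160/261, sR=160/157; mL=160/157, mR=-33440/40977; mL+mR=8320/40977 → advance +1; mR−mL=-75200/40977 → turn -1·90°
n=2: pose=(-2,-2,N); sL=20/17, sR=4/5; mL=4/5, mR=-84/85; mL+mR=-16/85 → advance -1; mR−mL=-152/85 → turn -1·90°
n=3: pose=(-2,-3,E); sL=32/53, sR=160/377; mL=160/377, mR=-10272/19981; mL+mR=-1792/19981 → advance -1; mR−mL=-18752/19981 → turn -1·90°
n=4: pose=(-3,-3,S); sL=16/37, sR=80/157; mL=80/157, mR=-2736/5809; mL+mR=224/5809 → advance +1; mR−mL=-5696/5809 → turn -1·90°
n=5: pose=(-3,-4,W); sL=32/61, sR=32/37; mL=32/37, mR=-1568/2257; mL+mR=384/2257 → advance +1; mR−mL=-3520/2257 → turn -1·90°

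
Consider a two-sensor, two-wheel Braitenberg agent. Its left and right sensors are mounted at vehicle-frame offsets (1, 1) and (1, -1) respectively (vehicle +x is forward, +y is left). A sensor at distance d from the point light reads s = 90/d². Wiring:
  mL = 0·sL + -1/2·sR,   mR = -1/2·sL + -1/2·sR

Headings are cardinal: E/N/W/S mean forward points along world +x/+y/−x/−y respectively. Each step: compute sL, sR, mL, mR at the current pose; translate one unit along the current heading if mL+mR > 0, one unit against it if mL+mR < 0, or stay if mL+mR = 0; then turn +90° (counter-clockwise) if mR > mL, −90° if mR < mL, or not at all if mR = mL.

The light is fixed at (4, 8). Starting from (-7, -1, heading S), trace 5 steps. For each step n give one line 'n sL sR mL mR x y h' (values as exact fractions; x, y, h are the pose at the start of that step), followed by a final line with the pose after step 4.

n=0: pose=(-7,-1,S); sL=9/20, sR=45/122; mL=-45/244, mR=-999/2440; mL+mR=-1449/2440 → advance -1; mR−mL=-9/40 → turn -1·90°
n=1: pose=(-7,0,W); sL=2/5, sR=90/193; mL=-45/193, mR=-418/965; mL+mR=-643/965 → advance -1; mR−mL=-1/5 → turn -1·90°
n=2: pose=(-6,0,N); sL=9/17, sR=9/13; mL=-9/26, mR=-135/221; mL+mR=-423/442 → advance -1; mR−mL=-9/34 → turn -1·90°
n=3: pose=(-6,-1,E); sL=18/29, sR=90/181; mL=-45/181, mR=-2934/5249; mL+mR=-4239/5249 → advance -1; mR−mL=-9/29 → turn -1·90°
n=4: pose=(-7,-1,S); sL=9/20, sR=45/122; mL=-45/244, mR=-999/2440; mL+mR=-1449/2440 → advance -1; mR−mL=-9/40 → turn -1·90°

0 9/20 45/122 -45/244 -999/2440 -7 -1 S
1 2/5 90/193 -45/193 -418/965 -7 0 W
2 9/17 9/13 -9/26 -135/221 -6 0 N
3 18/29 90/181 -45/181 -2934/5249 -6 -1 E
4 9/20 45/122 -45/244 -999/2440 -7 -1 S
final -7 0 W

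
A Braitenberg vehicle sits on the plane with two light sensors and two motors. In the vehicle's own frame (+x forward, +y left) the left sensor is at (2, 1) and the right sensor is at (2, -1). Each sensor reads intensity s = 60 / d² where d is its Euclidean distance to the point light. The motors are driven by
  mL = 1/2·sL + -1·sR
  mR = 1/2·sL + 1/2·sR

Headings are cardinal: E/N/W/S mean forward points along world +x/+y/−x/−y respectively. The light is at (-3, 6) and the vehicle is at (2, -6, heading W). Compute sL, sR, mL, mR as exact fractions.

left sensor world pos  = (0, -7); dL² = 178
right sensor world pos = (0, -5); dR² = 130
sL = 60/178 = 30/89
sR = 60/130 = 6/13
mL = 1/2·sL + -1·sR = -339/1157
mR = 1/2·sL + 1/2·sR = 462/1157

30/89 6/13 -339/1157 462/1157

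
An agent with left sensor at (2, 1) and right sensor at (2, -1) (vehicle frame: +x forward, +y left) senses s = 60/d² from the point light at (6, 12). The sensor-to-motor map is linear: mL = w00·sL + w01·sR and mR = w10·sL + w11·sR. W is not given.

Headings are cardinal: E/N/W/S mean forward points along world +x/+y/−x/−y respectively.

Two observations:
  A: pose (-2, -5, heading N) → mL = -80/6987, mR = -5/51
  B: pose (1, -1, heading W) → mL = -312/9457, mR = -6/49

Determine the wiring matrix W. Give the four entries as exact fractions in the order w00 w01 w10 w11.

1/2 -1/2 -1/2 0

obs A: pose=(-2,-5,N) → sL=10/51, sR=30/137, mL=-80/6987, mR=-5/51
obs B: pose=(1,-1,W) → sL=12/49, sR=60/193, mL=-312/9457, mR=-6/49
sensor matrix S = [[10/51, 30/137], [12/49, 60/193]]; det S = 161440/22025353
solve [mL_A; mL_B] = S·[w00; w01] and [mR_A; mR_B] = S·[w10; w11]:
  w00 = 1/2, w01 = -1/2, w10 = -1/2, w11 = 0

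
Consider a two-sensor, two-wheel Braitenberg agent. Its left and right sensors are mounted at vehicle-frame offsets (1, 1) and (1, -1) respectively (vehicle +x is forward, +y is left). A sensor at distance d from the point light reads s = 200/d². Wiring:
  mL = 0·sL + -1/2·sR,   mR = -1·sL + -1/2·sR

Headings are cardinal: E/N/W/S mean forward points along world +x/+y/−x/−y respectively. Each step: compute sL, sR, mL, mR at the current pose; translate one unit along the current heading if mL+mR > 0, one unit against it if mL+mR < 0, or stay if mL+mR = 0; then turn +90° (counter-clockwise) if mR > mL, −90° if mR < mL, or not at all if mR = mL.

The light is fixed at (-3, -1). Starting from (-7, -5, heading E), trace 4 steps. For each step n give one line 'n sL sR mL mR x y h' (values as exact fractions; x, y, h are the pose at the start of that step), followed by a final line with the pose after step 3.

n=0: pose=(-7,-5,E); sL=100/9, sR=100/17; mL=-50/17, mR=-2150/153; mL+mR=-2600/153 → advance -1; mR−mL=-100/9 → turn -1·90°
n=1: pose=(-8,-5,S); sL=200/41, sR=200/61; mL=-100/61, mR=-16300/2501; mL+mR=-20400/2501 → advance -1; mR−mL=-200/41 → turn -1·90°
n=2: pose=(-8,-4,W); sL=50/13, sR=5; mL=-5/2, mR=-165/26; mL+mR=-115/13 → advance -1; mR−mL=-50/13 → turn -1·90°
n=3: pose=(-7,-4,N); sL=200/29, sR=200/13; mL=-100/13, mR=-5500/377; mL+mR=-8400/377 → advance -1; mR−mL=-200/29 → turn -1·90°

0 100/9 100/17 -50/17 -2150/153 -7 -5 E
1 200/41 200/61 -100/61 -16300/2501 -8 -5 S
2 50/13 5 -5/2 -165/26 -8 -4 W
3 200/29 200/13 -100/13 -5500/377 -7 -4 N
final -7 -5 E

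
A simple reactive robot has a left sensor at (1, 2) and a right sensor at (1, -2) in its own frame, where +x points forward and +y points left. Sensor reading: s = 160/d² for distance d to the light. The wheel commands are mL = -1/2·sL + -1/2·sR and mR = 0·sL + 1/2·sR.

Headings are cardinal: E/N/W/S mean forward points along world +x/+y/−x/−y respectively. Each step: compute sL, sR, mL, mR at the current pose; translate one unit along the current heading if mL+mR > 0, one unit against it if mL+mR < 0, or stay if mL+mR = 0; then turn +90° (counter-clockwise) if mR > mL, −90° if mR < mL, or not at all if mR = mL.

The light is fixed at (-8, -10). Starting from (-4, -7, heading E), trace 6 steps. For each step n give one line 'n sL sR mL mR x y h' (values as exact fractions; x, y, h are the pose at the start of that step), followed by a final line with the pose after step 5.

n=0: pose=(-4,-7,E); sL=16/5, sR=80/13; mL=-304/65, mR=40/13; mL+mR=-8/5 → advance -1; mR−mL=504/65 → turn +1·90°
n=1: pose=(-5,-7,N); sL=160/17, sR=160/41; mL=-4640/697, mR=80/41; mL+mR=-80/17 → advance -1; mR−mL=6000/697 → turn +1·90°
n=2: pose=(-5,-8,W); sL=40, sR=8; mL=-24, mR=4; mL+mR=-20 → advance -1; mR−mL=28 → turn +1·90°
n=3: pose=(-4,-8,S); sL=160/37, sR=32; mL=-672/37, mR=16; mL+mR=-80/37 → advance -1; mR−mL=1264/37 → turn +1·90°
n=4: pose=(-4,-7,E); sL=16/5, sR=80/13; mL=-304/65, mR=40/13; mL+mR=-8/5 → advance -1; mR−mL=504/65 → turn +1·90°
n=5: pose=(-5,-7,N); sL=160/17, sR=160/41; mL=-4640/697, mR=80/41; mL+mR=-80/17 → advance -1; mR−mL=6000/697 → turn +1·90°

0 16/5 80/13 -304/65 40/13 -4 -7 E
1 160/17 160/41 -4640/697 80/41 -5 -7 N
2 40 8 -24 4 -5 -8 W
3 160/37 32 -672/37 16 -4 -8 S
4 16/5 80/13 -304/65 40/13 -4 -7 E
5 160/17 160/41 -4640/697 80/41 -5 -7 N
final -5 -8 W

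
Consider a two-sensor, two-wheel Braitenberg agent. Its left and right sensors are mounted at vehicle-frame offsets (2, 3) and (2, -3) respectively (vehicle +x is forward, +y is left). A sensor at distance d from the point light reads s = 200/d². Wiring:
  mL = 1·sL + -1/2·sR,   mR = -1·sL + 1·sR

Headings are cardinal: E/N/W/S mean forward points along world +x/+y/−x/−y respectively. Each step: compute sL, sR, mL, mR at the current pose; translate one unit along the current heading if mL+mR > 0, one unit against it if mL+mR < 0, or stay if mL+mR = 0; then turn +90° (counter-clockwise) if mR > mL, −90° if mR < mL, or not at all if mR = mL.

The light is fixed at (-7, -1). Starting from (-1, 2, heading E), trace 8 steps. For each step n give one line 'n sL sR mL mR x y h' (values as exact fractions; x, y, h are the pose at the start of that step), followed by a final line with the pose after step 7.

n=0: pose=(-1,2,E); sL=2, sR=25/8; mL=7/16, mR=9/8; mL+mR=25/16 → advance +1; mR−mL=11/16 → turn +1·90°
n=1: pose=(0,2,N); sL=200/41, sR=8/5; mL=836/205, mR=-672/205; mL+mR=4/5 → advance +1; mR−mL=-1508/205 → turn -1·90°
n=2: pose=(0,3,E); sL=20/13, sR=100/41; mL=170/533, mR=480/533; mL+mR=50/41 → advance +1; mR−mL=310/533 → turn +1·90°
n=3: pose=(1,3,N); sL=200/61, sR=200/157; mL=25300/9577, mR=-19200/9577; mL+mR=100/157 → advance +1; mR−mL=-44500/9577 → turn -1·90°
n=4: pose=(1,4,E); sL=50/41, sR=25/13; mL=275/1066, mR=375/533; mL+mR=25/26 → advance +1; mR−mL=475/1066 → turn +1·90°
n=5: pose=(2,4,N); sL=40/17, sR=200/193; mL=6020/3281, mR=-4320/3281; mL+mR=100/193 → advance +1; mR−mL=-10340/3281 → turn -1·90°
n=6: pose=(2,5,E); sL=100/101, sR=20/13; mL=290/1313, mR=720/1313; mL+mR=10/13 → advance +1; mR−mL=430/1313 → turn +1·90°
n=7: pose=(3,5,N); sL=200/113, sR=200/233; mL=35300/26329, mR=-24000/26329; mL+mR=100/233 → advance +1; mR−mL=-59300/26329 → turn -1·90°

0 2 25/8 7/16 9/8 -1 2 E
1 200/41 8/5 836/205 -672/205 0 2 N
2 20/13 100/41 170/533 480/533 0 3 E
3 200/61 200/157 25300/9577 -19200/9577 1 3 N
4 50/41 25/13 275/1066 375/533 1 4 E
5 40/17 200/193 6020/3281 -4320/3281 2 4 N
6 100/101 20/13 290/1313 720/1313 2 5 E
7 200/113 200/233 35300/26329 -24000/26329 3 5 N
final 3 6 E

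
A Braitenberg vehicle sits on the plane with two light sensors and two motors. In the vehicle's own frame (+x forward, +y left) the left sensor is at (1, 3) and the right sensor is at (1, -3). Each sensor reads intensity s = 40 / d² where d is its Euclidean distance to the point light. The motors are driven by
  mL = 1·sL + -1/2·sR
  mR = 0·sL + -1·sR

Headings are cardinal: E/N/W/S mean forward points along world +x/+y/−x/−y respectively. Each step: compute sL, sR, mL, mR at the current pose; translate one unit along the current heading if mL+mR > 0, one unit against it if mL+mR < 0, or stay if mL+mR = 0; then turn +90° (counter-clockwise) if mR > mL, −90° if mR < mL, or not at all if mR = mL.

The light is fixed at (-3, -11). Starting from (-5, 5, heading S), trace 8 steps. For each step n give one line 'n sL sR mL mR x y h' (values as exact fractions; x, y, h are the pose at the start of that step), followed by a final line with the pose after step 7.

n=0: pose=(-5,5,S); sL=20/113, sR=4/25; mL=274/2825, mR=-4/25; mL+mR=-178/2825 → advance -1; mR−mL=-726/2825 → turn -1·90°
n=1: pose=(-5,6,W); sL=8/41, sR=40/409; mL=2452/16769, mR=-40/409; mL+mR=812/16769 → advance +1; mR−mL=-4092/16769 → turn -1·90°
n=2: pose=(-6,6,N); sL=1/9, sR=10/81; mL=4/81, mR=-10/81; mL+mR=-2/27 → advance -1; mR−mL=-14/81 → turn -1·90°
n=3: pose=(-6,5,E); sL=8/73, sR=40/173; mL=-76/12629, mR=-40/173; mL+mR=-2996/12629 → advance -1; mR−mL=-2844/12629 → turn -1·90°
n=4: pose=(-7,5,S); sL=20/113, sR=20/137; mL=1610/15481, mR=-20/137; mL+mR=-650/15481 → advance -1; mR−mL=-3870/15481 → turn -1·90°
n=5: pose=(-7,6,W); sL=40/221, sR=8/85; mL=148/1105, mR=-8/85; mL+mR=44/1105 → advance +1; mR−mL=-252/1105 → turn -1·90°
n=6: pose=(-8,6,N); sL=10/97, sR=5/41; mL=335/7954, mR=-5/41; mL+mR=-635/7954 → advance -1; mR−mL=-1305/7954 → turn -1·90°
n=7: pose=(-8,5,E); sL=40/377, sR=8/37; mL=-28/13949, mR=-8/37; mL+mR=-3044/13949 → advance -1; mR−mL=-2988/13949 → turn -1·90°

0 20/113 4/25 274/2825 -4/25 -5 5 S
1 8/41 40/409 2452/16769 -40/409 -5 6 W
2 1/9 10/81 4/81 -10/81 -6 6 N
3 8/73 40/173 -76/12629 -40/173 -6 5 E
4 20/113 20/137 1610/15481 -20/137 -7 5 S
5 40/221 8/85 148/1105 -8/85 -7 6 W
6 10/97 5/41 335/7954 -5/41 -8 6 N
7 40/377 8/37 -28/13949 -8/37 -8 5 E
final -9 5 S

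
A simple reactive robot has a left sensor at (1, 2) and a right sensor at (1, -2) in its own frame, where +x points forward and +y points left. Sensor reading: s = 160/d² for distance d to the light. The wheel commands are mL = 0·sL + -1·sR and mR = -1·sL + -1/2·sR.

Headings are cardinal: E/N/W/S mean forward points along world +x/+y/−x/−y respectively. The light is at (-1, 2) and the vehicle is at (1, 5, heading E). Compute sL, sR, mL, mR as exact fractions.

left sensor world pos  = (2, 7); dL² = 34
right sensor world pos = (2, 3); dR² = 10
sL = 160/34 = 80/17
sR = 160/10 = 16
mL = 0·sL + -1·sR = -16
mR = -1·sL + -1/2·sR = -216/17

80/17 16 -16 -216/17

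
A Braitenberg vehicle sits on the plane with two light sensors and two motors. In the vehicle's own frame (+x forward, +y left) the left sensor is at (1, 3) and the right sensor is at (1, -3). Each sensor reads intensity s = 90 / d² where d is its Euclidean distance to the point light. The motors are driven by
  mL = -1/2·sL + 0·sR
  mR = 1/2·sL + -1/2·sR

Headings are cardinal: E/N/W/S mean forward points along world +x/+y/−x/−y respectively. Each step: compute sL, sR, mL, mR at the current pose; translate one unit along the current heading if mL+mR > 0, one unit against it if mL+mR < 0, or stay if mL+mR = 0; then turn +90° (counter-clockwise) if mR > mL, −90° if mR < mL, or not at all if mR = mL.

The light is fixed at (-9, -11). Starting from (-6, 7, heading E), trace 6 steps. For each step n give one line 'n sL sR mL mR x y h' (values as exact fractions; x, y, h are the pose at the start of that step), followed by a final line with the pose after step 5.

0 90/457 90/241 -45/457 -9720/110137 -6 7 E
1 45/181 45/193 -45/362 270/34933 -7 7 N
2 90/197 90/401 -45/197 9180/78997 -7 6 W
3 45/146 45/128 -45/292 -405/18688 -6 6 S
4 90/457 90/241 -45/457 -9720/110137 -6 7 E
5 45/181 45/193 -45/362 270/34933 -7 7 N
final -7 6 W

n=0: pose=(-6,7,E); sL=90/457, sR=90/241; mL=-45/457, mR=-9720/110137; mL+mR=-45/241 → advance -1; mR−mL=1125/110137 → turn +1·90°
n=1: pose=(-7,7,N); sL=45/181, sR=45/193; mL=-45/362, mR=270/34933; mL+mR=-45/386 → advance -1; mR−mL=9225/69866 → turn +1·90°
n=2: pose=(-7,6,W); sL=90/197, sR=90/401; mL=-45/197, mR=9180/78997; mL+mR=-45/401 → advance -1; mR−mL=27225/78997 → turn +1·90°
n=3: pose=(-6,6,S); sL=45/146, sR=45/128; mL=-45/292, mR=-405/18688; mL+mR=-45/256 → advance -1; mR−mL=2475/18688 → turn +1·90°
n=4: pose=(-6,7,E); sL=90/457, sR=90/241; mL=-45/457, mR=-9720/110137; mL+mR=-45/241 → advance -1; mR−mL=1125/110137 → turn +1·90°
n=5: pose=(-7,7,N); sL=45/181, sR=45/193; mL=-45/362, mR=270/34933; mL+mR=-45/386 → advance -1; mR−mL=9225/69866 → turn +1·90°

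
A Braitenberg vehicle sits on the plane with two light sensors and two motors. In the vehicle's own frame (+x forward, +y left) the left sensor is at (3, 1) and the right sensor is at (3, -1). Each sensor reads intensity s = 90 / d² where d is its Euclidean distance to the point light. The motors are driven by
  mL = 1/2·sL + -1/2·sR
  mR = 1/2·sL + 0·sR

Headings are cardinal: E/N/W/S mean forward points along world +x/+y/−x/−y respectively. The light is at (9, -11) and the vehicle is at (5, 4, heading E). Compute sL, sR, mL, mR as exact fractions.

left sensor world pos  = (8, 5); dL² = 257
right sensor world pos = (8, 3); dR² = 197
sL = 90/257 = 90/257
sR = 90/197 = 90/197
mL = 1/2·sL + -1/2·sR = -2700/50629
mR = 1/2·sL + 0·sR = 45/257

90/257 90/197 -2700/50629 45/257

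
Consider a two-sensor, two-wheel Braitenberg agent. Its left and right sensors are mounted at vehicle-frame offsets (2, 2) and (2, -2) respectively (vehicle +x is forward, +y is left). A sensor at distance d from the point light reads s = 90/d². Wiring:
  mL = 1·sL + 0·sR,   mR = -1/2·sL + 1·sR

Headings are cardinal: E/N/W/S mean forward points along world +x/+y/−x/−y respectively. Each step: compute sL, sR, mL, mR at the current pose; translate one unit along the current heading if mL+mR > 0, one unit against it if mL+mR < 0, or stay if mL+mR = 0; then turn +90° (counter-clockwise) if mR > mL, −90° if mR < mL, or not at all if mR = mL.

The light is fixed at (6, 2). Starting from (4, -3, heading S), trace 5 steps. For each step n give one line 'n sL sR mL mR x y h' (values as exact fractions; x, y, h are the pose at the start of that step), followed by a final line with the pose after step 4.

n=0: pose=(4,-3,S); sL=90/49, sR=18/13; mL=90/49, mR=297/637; mL+mR=1467/637 → advance +1; mR−mL=-873/637 → turn -1·90°
n=1: pose=(4,-4,W); sL=9/8, sR=45/16; mL=9/8, mR=9/4; mL+mR=27/8 → advance +1; mR−mL=9/8 → turn +1·90°
n=2: pose=(3,-4,S); sL=18/13, sR=90/89; mL=18/13, mR=369/1157; mL+mR=1971/1157 → advance +1; mR−mL=-1233/1157 → turn -1·90°
n=3: pose=(3,-5,W); sL=45/53, sR=9/5; mL=45/53, mR=729/530; mL+mR=1179/530 → advance +1; mR−mL=279/530 → turn +1·90°
n=4: pose=(2,-5,S); sL=18/17, sR=10/13; mL=18/17, mR=53/221; mL+mR=287/221 → advance +1; mR−mL=-181/221 → turn -1·90°

0 90/49 18/13 90/49 297/637 4 -3 S
1 9/8 45/16 9/8 9/4 4 -4 W
2 18/13 90/89 18/13 369/1157 3 -4 S
3 45/53 9/5 45/53 729/530 3 -5 W
4 18/17 10/13 18/17 53/221 2 -5 S
final 2 -6 W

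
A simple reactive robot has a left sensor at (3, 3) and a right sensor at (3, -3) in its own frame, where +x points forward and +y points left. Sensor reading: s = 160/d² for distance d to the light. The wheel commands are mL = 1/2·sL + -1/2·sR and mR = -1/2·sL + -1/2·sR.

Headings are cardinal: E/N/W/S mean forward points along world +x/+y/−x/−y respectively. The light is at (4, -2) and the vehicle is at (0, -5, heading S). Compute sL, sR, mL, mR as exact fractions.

left sensor world pos  = (3, -8); dL² = 37
right sensor world pos = (-3, -8); dR² = 85
sL = 160/37 = 160/37
sR = 160/85 = 32/17
mL = 1/2·sL + -1/2·sR = 768/629
mR = -1/2·sL + -1/2·sR = -1952/629

160/37 32/17 768/629 -1952/629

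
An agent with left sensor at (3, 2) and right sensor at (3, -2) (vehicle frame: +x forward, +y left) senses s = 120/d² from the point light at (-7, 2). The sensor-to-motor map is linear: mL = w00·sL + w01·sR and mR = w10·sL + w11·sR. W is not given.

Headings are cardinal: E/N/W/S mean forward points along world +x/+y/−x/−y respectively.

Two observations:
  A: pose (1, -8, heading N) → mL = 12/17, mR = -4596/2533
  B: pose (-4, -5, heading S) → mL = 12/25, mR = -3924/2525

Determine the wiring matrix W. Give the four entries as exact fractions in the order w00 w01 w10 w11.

1/2 0 -1 -1/2

obs A: pose=(1,-8,N) → sL=24/17, sR=120/149, mL=12/17, mR=-4596/2533
obs B: pose=(-4,-5,S) → sL=24/25, sR=120/101, mL=12/25, mR=-3924/2525
sensor matrix S = [[24/17, 120/149], [24/25, 120/101]]; det S = 1156608/1279165
solve [mL_A; mL_B] = S·[w00; w01] and [mR_A; mR_B] = S·[w10; w11]:
  w00 = 1/2, w01 = 0, w10 = -1, w11 = -1/2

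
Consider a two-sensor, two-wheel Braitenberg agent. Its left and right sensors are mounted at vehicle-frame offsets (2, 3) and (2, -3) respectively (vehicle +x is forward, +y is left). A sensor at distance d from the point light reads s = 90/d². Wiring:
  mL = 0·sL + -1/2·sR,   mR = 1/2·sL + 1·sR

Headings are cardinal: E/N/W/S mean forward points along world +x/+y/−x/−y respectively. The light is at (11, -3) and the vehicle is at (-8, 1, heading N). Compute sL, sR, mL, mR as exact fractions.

left sensor world pos  = (-11, 3); dL² = 520
right sensor world pos = (-5, 3); dR² = 292
sL = 90/520 = 9/52
sR = 90/292 = 45/146
mL = 0·sL + -1/2·sR = -45/292
mR = 1/2·sL + 1·sR = 2997/7592

9/52 45/146 -45/292 2997/7592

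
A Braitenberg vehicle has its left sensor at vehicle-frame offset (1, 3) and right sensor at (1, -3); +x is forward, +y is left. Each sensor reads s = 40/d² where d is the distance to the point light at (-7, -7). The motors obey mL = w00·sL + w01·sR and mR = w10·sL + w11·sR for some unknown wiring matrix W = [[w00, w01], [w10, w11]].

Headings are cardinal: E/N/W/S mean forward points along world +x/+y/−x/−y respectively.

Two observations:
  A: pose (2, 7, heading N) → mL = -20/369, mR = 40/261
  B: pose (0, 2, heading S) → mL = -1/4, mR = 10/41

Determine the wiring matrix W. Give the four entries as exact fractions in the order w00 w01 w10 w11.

0 -1/2 1 0

obs A: pose=(2,7,N) → sL=40/261, sR=40/369, mL=-20/369, mR=40/261
obs B: pose=(0,2,S) → sL=10/41, sR=1/2, mL=-1/4, mR=10/41
sensor matrix S = [[40/261, 40/369], [10/41, 1/2]]; det S = 7340/146247
solve [mL_A; mL_B] = S·[w00; w01] and [mR_A; mR_B] = S·[w10; w11]:
  w00 = 0, w01 = -1/2, w10 = 1, w11 = 0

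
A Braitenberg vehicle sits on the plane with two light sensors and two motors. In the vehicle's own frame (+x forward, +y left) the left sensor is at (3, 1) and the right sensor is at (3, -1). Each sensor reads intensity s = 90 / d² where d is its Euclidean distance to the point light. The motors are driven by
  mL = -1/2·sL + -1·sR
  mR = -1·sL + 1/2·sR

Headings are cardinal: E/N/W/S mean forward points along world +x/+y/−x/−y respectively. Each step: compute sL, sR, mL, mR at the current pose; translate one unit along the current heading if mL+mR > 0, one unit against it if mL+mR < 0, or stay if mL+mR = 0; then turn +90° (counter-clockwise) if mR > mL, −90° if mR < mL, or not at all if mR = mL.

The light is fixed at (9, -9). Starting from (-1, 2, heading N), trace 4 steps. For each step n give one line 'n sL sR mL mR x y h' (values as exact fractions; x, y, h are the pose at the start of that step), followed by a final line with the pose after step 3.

n=0: pose=(-1,2,N); sL=90/317, sR=90/277; mL=-40995/87809, mR=-10665/87809; mL+mR=-51660/87809 → advance -1; mR−mL=30330/87809 → turn +1·90°
n=1: pose=(-1,1,W); sL=9/25, sR=9/29; mL=-711/1450, mR=-297/1450; mL+mR=-504/725 → advance -1; mR−mL=207/725 → turn +1·90°
n=2: pose=(0,1,S); sL=90/113, sR=90/149; mL=-16875/16837, mR=-8325/16837; mL+mR=-25200/16837 → advance -1; mR−mL=8550/16837 → turn +1·90°
n=3: pose=(0,2,E); sL=1/2, sR=45/68; mL=-31/34, mR=-23/136; mL+mR=-147/136 → advance -1; mR−mL=101/136 → turn +1·90°

0 90/317 90/277 -40995/87809 -10665/87809 -1 2 N
1 9/25 9/29 -711/1450 -297/1450 -1 1 W
2 90/113 90/149 -16875/16837 -8325/16837 0 1 S
3 1/2 45/68 -31/34 -23/136 0 2 E
final -1 2 N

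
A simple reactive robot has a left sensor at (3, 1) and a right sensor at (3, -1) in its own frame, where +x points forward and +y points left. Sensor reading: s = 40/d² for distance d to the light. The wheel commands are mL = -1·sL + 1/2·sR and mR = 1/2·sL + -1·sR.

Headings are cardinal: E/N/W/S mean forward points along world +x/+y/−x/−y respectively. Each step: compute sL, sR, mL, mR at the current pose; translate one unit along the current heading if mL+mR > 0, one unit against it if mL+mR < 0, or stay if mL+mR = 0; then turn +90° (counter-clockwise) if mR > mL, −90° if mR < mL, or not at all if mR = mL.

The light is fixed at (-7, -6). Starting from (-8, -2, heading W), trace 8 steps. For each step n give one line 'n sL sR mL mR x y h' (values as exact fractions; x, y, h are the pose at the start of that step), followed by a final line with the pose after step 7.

n=0: pose=(-8,-2,W); sL=8/5, sR=40/41; mL=-228/205, mR=-36/205; mL+mR=-264/205 → advance -1; mR−mL=192/205 → turn +1·90°
n=1: pose=(-7,-2,S); sL=20, sR=20; mL=-10, mR=-10; mL+mR=-20 → advance -1; mR−mL=0 → turn +0·90°
n=2: pose=(-7,-1,S); sL=8, sR=8; mL=-4, mR=-4; mL+mR=-8 → advance -1; mR−mL=0 → turn +0·90°
n=3: pose=(-7,0,S); sL=4, sR=4; mL=-2, mR=-2; mL+mR=-4 → advance -1; mR−mL=0 → turn +0·90°
n=4: pose=(-7,1,S); sL=40/17, sR=40/17; mL=-20/17, mR=-20/17; mL+mR=-40/17 → advance -1; mR−mL=0 → turn +0·90°
n=5: pose=(-7,2,S); sL=20/13, sR=20/13; mL=-10/13, mR=-10/13; mL+mR=-20/13 → advance -1; mR−mL=0 → turn +0·90°
n=6: pose=(-7,3,S); sL=40/37, sR=40/37; mL=-20/37, mR=-20/37; mL+mR=-40/37 → advance -1; mR−mL=0 → turn +0·90°
n=7: pose=(-7,4,S); sL=4/5, sR=4/5; mL=-2/5, mR=-2/5; mL+mR=-4/5 → advance -1; mR−mL=0 → turn +0·90°

0 8/5 40/41 -228/205 -36/205 -8 -2 W
1 20 20 -10 -10 -7 -2 S
2 8 8 -4 -4 -7 -1 S
3 4 4 -2 -2 -7 0 S
4 40/17 40/17 -20/17 -20/17 -7 1 S
5 20/13 20/13 -10/13 -10/13 -7 2 S
6 40/37 40/37 -20/37 -20/37 -7 3 S
7 4/5 4/5 -2/5 -2/5 -7 4 S
final -7 5 S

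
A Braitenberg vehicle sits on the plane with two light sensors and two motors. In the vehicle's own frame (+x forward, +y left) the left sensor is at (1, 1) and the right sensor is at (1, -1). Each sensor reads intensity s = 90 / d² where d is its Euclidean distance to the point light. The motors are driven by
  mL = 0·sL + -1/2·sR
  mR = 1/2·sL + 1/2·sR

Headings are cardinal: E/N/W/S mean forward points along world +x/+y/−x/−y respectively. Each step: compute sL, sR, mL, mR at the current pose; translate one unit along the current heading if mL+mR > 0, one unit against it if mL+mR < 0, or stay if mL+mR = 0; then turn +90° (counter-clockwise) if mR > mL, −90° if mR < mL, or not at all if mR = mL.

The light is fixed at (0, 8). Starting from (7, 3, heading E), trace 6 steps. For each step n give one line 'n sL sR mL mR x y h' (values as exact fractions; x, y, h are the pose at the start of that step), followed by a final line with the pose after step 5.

n=0: pose=(7,3,E); sL=9/8, sR=9/10; mL=-9/20, mR=81/80; mL+mR=9/16 → advance +1; mR−mL=117/80 → turn +1·90°
n=1: pose=(8,3,N); sL=18/13, sR=90/97; mL=-45/97, mR=1458/1261; mL+mR=9/13 → advance +1; mR−mL=2043/1261 → turn +1·90°
n=2: pose=(8,4,W); sL=45/37, sR=45/29; mL=-45/58, mR=1485/1073; mL+mR=45/74 → advance +1; mR−mL=4635/2146 → turn +1·90°
n=3: pose=(7,4,S); sL=90/89, sR=90/61; mL=-45/61, mR=6750/5429; mL+mR=45/89 → advance +1; mR−mL=10755/5429 → turn +1·90°
n=4: pose=(7,3,E); sL=9/8, sR=9/10; mL=-9/20, mR=81/80; mL+mR=9/16 → advance +1; mR−mL=117/80 → turn +1·90°
n=5: pose=(8,3,N); sL=18/13, sR=90/97; mL=-45/97, mR=1458/1261; mL+mR=9/13 → advance +1; mR−mL=2043/1261 → turn +1·90°

0 9/8 9/10 -9/20 81/80 7 3 E
1 18/13 90/97 -45/97 1458/1261 8 3 N
2 45/37 45/29 -45/58 1485/1073 8 4 W
3 90/89 90/61 -45/61 6750/5429 7 4 S
4 9/8 9/10 -9/20 81/80 7 3 E
5 18/13 90/97 -45/97 1458/1261 8 3 N
final 8 4 W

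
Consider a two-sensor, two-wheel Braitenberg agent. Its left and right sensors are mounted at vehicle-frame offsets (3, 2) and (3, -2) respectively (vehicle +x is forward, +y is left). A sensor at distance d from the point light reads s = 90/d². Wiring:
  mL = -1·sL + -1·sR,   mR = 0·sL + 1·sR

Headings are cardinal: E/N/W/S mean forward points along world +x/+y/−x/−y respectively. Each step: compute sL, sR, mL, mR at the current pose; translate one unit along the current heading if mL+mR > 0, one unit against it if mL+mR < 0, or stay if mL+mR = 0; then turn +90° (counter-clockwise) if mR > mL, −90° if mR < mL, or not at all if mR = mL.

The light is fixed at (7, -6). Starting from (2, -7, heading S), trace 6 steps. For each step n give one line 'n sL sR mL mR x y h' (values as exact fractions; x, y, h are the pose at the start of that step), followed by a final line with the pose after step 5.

0 18/5 18/13 -324/65 18/13 2 -7 S
1 45/4 45/4 -45/2 45/4 2 -6 E
2 90/73 18/5 -1764/365 18/5 1 -6 N
3 1 45/41 -86/41 45/41 1 -7 W
4 18/5 18/13 -324/65 18/13 2 -7 S
5 45/4 45/4 -45/2 45/4 2 -6 E
final 1 -6 N

n=0: pose=(2,-7,S); sL=18/5, sR=18/13; mL=-324/65, mR=18/13; mL+mR=-18/5 → advance -1; mR−mL=414/65 → turn +1·90°
n=1: pose=(2,-6,E); sL=45/4, sR=45/4; mL=-45/2, mR=45/4; mL+mR=-45/4 → advance -1; mR−mL=135/4 → turn +1·90°
n=2: pose=(1,-6,N); sL=90/73, sR=18/5; mL=-1764/365, mR=18/5; mL+mR=-90/73 → advance -1; mR−mL=3078/365 → turn +1·90°
n=3: pose=(1,-7,W); sL=1, sR=45/41; mL=-86/41, mR=45/41; mL+mR=-1 → advance -1; mR−mL=131/41 → turn +1·90°
n=4: pose=(2,-7,S); sL=18/5, sR=18/13; mL=-324/65, mR=18/13; mL+mR=-18/5 → advance -1; mR−mL=414/65 → turn +1·90°
n=5: pose=(2,-6,E); sL=45/4, sR=45/4; mL=-45/2, mR=45/4; mL+mR=-45/4 → advance -1; mR−mL=135/4 → turn +1·90°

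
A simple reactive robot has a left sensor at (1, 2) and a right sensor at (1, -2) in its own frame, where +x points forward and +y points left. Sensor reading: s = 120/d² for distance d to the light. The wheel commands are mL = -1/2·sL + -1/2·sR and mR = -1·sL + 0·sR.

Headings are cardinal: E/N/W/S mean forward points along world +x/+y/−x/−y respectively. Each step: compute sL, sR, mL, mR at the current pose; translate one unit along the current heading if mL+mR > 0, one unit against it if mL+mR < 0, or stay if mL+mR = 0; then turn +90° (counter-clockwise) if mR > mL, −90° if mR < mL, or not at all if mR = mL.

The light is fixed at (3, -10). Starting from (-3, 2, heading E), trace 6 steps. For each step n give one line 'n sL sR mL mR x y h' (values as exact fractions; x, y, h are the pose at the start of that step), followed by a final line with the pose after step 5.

n=0: pose=(-3,2,E); sL=120/221, sR=24/25; mL=-4152/5525, mR=-120/221; mL+mR=-7152/5525 → advance -1; mR−mL=1152/5525 → turn +1·90°
n=1: pose=(-4,2,N); sL=12/25, sR=60/97; mL=-1332/2425, mR=-12/25; mL+mR=-2496/2425 → advance -1; mR−mL=168/2425 → turn +1·90°
n=2: pose=(-4,1,W); sL=24/29, sR=120/233; mL=-4536/6757, mR=-24/29; mL+mR=-10128/6757 → advance -1; mR−mL=-1056/6757 → turn -1·90°
n=3: pose=(-3,1,N); sL=15/26, sR=3/4; mL=-69/104, mR=-15/26; mL+mR=-129/104 → advance -1; mR−mL=9/104 → turn +1·90°
n=4: pose=(-3,0,W); sL=120/113, sR=120/193; mL=-18360/21809, mR=-120/113; mL+mR=-41520/21809 → advance -1; mR−mL=-4800/21809 → turn -1·90°
n=5: pose=(-2,0,N); sL=12/17, sR=12/13; mL=-180/221, mR=-12/17; mL+mR=-336/221 → advance -1; mR−mL=24/221 → turn +1·90°

0 120/221 24/25 -4152/5525 -120/221 -3 2 E
1 12/25 60/97 -1332/2425 -12/25 -4 2 N
2 24/29 120/233 -4536/6757 -24/29 -4 1 W
3 15/26 3/4 -69/104 -15/26 -3 1 N
4 120/113 120/193 -18360/21809 -120/113 -3 0 W
5 12/17 12/13 -180/221 -12/17 -2 0 N
final -2 -1 W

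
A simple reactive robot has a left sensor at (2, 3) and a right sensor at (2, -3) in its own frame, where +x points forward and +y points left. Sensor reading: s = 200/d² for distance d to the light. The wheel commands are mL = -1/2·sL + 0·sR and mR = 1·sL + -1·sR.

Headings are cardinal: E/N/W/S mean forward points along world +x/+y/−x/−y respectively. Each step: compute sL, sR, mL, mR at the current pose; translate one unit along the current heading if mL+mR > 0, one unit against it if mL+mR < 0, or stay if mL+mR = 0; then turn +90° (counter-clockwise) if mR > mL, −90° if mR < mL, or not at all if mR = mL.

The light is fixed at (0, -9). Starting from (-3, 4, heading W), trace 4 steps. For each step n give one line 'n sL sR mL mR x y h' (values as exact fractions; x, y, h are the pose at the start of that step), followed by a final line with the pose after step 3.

0 8/5 200/281 -4/5 1248/1405 -3 4 W
1 100/61 20/17 -50/61 480/1037 -4 4 S
2 200/293 8/5 -100/293 -1344/1465 -4 5 E
3 50/37 25/26 -25/37 375/962 -5 5 S
final -5 6 E

n=0: pose=(-3,4,W); sL=8/5, sR=200/281; mL=-4/5, mR=1248/1405; mL+mR=124/1405 → advance +1; mR−mL=2372/1405 → turn +1·90°
n=1: pose=(-4,4,S); sL=100/61, sR=20/17; mL=-50/61, mR=480/1037; mL+mR=-370/1037 → advance -1; mR−mL=1330/1037 → turn +1·90°
n=2: pose=(-4,5,E); sL=200/293, sR=8/5; mL=-100/293, mR=-1344/1465; mL+mR=-1844/1465 → advance -1; mR−mL=-844/1465 → turn -1·90°
n=3: pose=(-5,5,S); sL=50/37, sR=25/26; mL=-25/37, mR=375/962; mL+mR=-275/962 → advance -1; mR−mL=1025/962 → turn +1·90°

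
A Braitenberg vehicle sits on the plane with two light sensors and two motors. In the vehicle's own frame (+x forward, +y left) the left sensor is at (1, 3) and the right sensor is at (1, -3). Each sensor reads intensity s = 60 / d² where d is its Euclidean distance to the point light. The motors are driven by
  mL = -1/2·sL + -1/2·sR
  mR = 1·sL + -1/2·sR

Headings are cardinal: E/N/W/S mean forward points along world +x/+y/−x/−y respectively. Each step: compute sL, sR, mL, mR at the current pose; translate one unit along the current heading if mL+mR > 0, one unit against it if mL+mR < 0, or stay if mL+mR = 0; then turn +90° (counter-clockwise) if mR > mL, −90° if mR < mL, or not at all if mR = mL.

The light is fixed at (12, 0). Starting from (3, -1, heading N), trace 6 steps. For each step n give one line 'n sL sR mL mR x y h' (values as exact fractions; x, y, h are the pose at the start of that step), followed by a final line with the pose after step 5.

n=0: pose=(3,-1,N); sL=5/12, sR=5/3; mL=-25/24, mR=-5/12; mL+mR=-35/24 → advance -1; mR−mL=5/8 → turn +1·90°
n=1: pose=(3,-2,W); sL=12/25, sR=60/101; mL=-1356/2525, mR=462/2525; mL+mR=-894/2525 → advance -1; mR−mL=18/25 → turn +1·90°
n=2: pose=(4,-2,S); sL=30/17, sR=6/13; mL=-246/221, mR=339/221; mL+mR=93/221 → advance +1; mR−mL=45/17 → turn +1·90°
n=3: pose=(4,-3,E); sL=60/49, sR=12/17; mL=-804/833, mR=726/833; mL+mR=-78/833 → advance -1; mR−mL=90/49 → turn +1·90°
n=4: pose=(3,-3,N); sL=15/37, sR=3/2; mL=-141/148, mR=-51/148; mL+mR=-48/37 → advance -1; mR−mL=45/74 → turn +1·90°
n=5: pose=(3,-4,W); sL=60/149, sR=60/101; mL=-7500/15049, mR=1590/15049; mL+mR=-5910/15049 → advance -1; mR−mL=90/149 → turn +1·90°

0 5/12 5/3 -25/24 -5/12 3 -1 N
1 12/25 60/101 -1356/2525 462/2525 3 -2 W
2 30/17 6/13 -246/221 339/221 4 -2 S
3 60/49 12/17 -804/833 726/833 4 -3 E
4 15/37 3/2 -141/148 -51/148 3 -3 N
5 60/149 60/101 -7500/15049 1590/15049 3 -4 W
final 4 -4 S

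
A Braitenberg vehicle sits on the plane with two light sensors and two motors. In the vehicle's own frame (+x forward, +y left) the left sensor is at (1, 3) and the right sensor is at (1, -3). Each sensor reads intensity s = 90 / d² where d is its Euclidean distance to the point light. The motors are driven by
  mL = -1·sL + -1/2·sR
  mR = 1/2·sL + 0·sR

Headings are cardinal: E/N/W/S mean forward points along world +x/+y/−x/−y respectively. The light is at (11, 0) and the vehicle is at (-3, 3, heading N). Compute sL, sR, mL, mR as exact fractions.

18/61 90/137 -5211/8357 9/61

left sensor world pos  = (-6, 4); dL² = 305
right sensor world pos = (0, 4); dR² = 137
sL = 90/305 = 18/61
sR = 90/137 = 90/137
mL = -1·sL + -1/2·sR = -5211/8357
mR = 1/2·sL + 0·sR = 9/61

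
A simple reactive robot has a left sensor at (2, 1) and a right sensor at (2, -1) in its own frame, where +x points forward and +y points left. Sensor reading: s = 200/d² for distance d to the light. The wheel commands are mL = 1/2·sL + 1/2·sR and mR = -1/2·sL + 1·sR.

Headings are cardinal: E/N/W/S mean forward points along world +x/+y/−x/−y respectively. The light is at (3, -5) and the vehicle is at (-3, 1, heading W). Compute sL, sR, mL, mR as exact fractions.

left sensor world pos  = (-5, 0); dL² = 89
right sensor world pos = (-5, 2); dR² = 113
sL = 200/89 = 200/89
sR = 200/113 = 200/113
mL = 1/2·sL + 1/2·sR = 20200/10057
mR = -1/2·sL + 1·sR = 6500/10057

200/89 200/113 20200/10057 6500/10057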